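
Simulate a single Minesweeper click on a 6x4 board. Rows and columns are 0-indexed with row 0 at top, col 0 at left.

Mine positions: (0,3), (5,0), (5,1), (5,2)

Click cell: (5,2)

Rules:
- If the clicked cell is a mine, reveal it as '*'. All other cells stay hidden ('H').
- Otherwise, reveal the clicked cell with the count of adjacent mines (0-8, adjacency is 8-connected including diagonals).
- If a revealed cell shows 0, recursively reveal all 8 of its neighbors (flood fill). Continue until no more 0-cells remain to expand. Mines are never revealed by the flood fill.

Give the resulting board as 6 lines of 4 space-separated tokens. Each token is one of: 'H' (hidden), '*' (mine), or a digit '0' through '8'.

H H H H
H H H H
H H H H
H H H H
H H H H
H H * H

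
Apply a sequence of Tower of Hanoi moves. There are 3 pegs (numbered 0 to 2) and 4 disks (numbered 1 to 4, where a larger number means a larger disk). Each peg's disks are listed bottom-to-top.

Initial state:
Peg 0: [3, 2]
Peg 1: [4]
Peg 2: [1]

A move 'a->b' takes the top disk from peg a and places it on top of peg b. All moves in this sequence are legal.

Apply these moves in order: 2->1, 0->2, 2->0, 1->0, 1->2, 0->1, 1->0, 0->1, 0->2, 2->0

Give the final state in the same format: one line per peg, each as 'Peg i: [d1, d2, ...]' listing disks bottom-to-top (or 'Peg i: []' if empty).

Answer: Peg 0: [3, 2]
Peg 1: [1]
Peg 2: [4]

Derivation:
After move 1 (2->1):
Peg 0: [3, 2]
Peg 1: [4, 1]
Peg 2: []

After move 2 (0->2):
Peg 0: [3]
Peg 1: [4, 1]
Peg 2: [2]

After move 3 (2->0):
Peg 0: [3, 2]
Peg 1: [4, 1]
Peg 2: []

After move 4 (1->0):
Peg 0: [3, 2, 1]
Peg 1: [4]
Peg 2: []

After move 5 (1->2):
Peg 0: [3, 2, 1]
Peg 1: []
Peg 2: [4]

After move 6 (0->1):
Peg 0: [3, 2]
Peg 1: [1]
Peg 2: [4]

After move 7 (1->0):
Peg 0: [3, 2, 1]
Peg 1: []
Peg 2: [4]

After move 8 (0->1):
Peg 0: [3, 2]
Peg 1: [1]
Peg 2: [4]

After move 9 (0->2):
Peg 0: [3]
Peg 1: [1]
Peg 2: [4, 2]

After move 10 (2->0):
Peg 0: [3, 2]
Peg 1: [1]
Peg 2: [4]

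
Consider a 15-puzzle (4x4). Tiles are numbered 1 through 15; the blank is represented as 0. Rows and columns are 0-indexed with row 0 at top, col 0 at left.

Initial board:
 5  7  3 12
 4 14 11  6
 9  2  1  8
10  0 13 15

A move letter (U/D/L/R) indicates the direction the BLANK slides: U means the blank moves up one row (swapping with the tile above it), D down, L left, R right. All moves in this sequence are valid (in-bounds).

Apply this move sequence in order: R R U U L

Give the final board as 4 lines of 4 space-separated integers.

Answer:  5  7  3 12
 4 14  0 11
 9  2  1  6
10 13 15  8

Derivation:
After move 1 (R):
 5  7  3 12
 4 14 11  6
 9  2  1  8
10 13  0 15

After move 2 (R):
 5  7  3 12
 4 14 11  6
 9  2  1  8
10 13 15  0

After move 3 (U):
 5  7  3 12
 4 14 11  6
 9  2  1  0
10 13 15  8

After move 4 (U):
 5  7  3 12
 4 14 11  0
 9  2  1  6
10 13 15  8

After move 5 (L):
 5  7  3 12
 4 14  0 11
 9  2  1  6
10 13 15  8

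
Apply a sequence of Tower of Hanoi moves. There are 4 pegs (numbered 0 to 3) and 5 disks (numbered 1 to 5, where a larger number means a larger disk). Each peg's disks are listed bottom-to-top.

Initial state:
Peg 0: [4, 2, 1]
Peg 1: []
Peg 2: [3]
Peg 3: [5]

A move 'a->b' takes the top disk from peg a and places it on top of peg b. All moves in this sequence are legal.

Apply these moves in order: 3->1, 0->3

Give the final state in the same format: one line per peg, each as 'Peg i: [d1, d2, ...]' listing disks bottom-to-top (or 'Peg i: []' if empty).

Answer: Peg 0: [4, 2]
Peg 1: [5]
Peg 2: [3]
Peg 3: [1]

Derivation:
After move 1 (3->1):
Peg 0: [4, 2, 1]
Peg 1: [5]
Peg 2: [3]
Peg 3: []

After move 2 (0->3):
Peg 0: [4, 2]
Peg 1: [5]
Peg 2: [3]
Peg 3: [1]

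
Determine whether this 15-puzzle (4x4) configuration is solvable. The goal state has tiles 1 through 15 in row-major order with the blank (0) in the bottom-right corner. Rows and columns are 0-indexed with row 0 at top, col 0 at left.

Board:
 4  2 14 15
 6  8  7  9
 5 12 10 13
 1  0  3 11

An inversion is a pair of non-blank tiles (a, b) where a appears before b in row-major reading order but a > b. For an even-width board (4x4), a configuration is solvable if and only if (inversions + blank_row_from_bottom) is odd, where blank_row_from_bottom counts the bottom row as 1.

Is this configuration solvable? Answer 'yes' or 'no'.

Inversions: 50
Blank is in row 3 (0-indexed from top), which is row 1 counting from the bottom (bottom = 1).
50 + 1 = 51, which is odd, so the puzzle is solvable.

Answer: yes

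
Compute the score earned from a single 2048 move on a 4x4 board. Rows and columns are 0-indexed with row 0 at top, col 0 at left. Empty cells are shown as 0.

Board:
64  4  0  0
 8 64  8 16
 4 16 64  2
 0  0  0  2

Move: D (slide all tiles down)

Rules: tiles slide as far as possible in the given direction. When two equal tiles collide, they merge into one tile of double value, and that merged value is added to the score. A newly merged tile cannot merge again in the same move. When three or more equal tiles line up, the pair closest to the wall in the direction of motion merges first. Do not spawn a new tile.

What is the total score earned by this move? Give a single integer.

Slide down:
col 0: [64, 8, 4, 0] -> [0, 64, 8, 4]  score +0 (running 0)
col 1: [4, 64, 16, 0] -> [0, 4, 64, 16]  score +0 (running 0)
col 2: [0, 8, 64, 0] -> [0, 0, 8, 64]  score +0 (running 0)
col 3: [0, 16, 2, 2] -> [0, 0, 16, 4]  score +4 (running 4)
Board after move:
 0  0  0  0
64  4  0  0
 8 64  8 16
 4 16 64  4

Answer: 4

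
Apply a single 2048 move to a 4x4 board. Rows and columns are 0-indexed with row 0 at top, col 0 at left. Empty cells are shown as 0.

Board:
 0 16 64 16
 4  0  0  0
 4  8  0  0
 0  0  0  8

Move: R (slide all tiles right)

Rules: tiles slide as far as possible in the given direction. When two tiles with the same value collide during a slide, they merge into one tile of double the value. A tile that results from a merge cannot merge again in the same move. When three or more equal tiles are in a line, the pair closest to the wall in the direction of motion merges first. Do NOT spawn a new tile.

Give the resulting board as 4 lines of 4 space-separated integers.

Slide right:
row 0: [0, 16, 64, 16] -> [0, 16, 64, 16]
row 1: [4, 0, 0, 0] -> [0, 0, 0, 4]
row 2: [4, 8, 0, 0] -> [0, 0, 4, 8]
row 3: [0, 0, 0, 8] -> [0, 0, 0, 8]

Answer:  0 16 64 16
 0  0  0  4
 0  0  4  8
 0  0  0  8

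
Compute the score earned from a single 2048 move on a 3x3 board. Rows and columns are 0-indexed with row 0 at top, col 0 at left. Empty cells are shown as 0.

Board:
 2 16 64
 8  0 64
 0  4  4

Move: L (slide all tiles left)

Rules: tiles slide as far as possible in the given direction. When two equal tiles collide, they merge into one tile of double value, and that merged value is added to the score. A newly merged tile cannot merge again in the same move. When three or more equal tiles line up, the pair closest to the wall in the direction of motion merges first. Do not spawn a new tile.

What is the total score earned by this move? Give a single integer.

Answer: 8

Derivation:
Slide left:
row 0: [2, 16, 64] -> [2, 16, 64]  score +0 (running 0)
row 1: [8, 0, 64] -> [8, 64, 0]  score +0 (running 0)
row 2: [0, 4, 4] -> [8, 0, 0]  score +8 (running 8)
Board after move:
 2 16 64
 8 64  0
 8  0  0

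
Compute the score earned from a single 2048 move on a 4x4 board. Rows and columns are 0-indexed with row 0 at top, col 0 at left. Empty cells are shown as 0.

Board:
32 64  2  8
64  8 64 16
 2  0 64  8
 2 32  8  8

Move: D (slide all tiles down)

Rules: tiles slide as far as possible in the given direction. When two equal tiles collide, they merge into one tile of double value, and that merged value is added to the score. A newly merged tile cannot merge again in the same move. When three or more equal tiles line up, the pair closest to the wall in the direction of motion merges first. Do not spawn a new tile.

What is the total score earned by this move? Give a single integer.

Answer: 148

Derivation:
Slide down:
col 0: [32, 64, 2, 2] -> [0, 32, 64, 4]  score +4 (running 4)
col 1: [64, 8, 0, 32] -> [0, 64, 8, 32]  score +0 (running 4)
col 2: [2, 64, 64, 8] -> [0, 2, 128, 8]  score +128 (running 132)
col 3: [8, 16, 8, 8] -> [0, 8, 16, 16]  score +16 (running 148)
Board after move:
  0   0   0   0
 32  64   2   8
 64   8 128  16
  4  32   8  16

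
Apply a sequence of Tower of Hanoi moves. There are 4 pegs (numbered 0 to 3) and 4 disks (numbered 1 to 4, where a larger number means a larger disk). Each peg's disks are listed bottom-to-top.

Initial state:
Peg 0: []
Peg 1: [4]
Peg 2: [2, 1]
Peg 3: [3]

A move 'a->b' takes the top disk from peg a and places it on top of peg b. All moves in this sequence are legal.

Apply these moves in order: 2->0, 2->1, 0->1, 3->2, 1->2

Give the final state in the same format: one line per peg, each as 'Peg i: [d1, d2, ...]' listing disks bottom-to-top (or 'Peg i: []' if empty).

Answer: Peg 0: []
Peg 1: [4, 2]
Peg 2: [3, 1]
Peg 3: []

Derivation:
After move 1 (2->0):
Peg 0: [1]
Peg 1: [4]
Peg 2: [2]
Peg 3: [3]

After move 2 (2->1):
Peg 0: [1]
Peg 1: [4, 2]
Peg 2: []
Peg 3: [3]

After move 3 (0->1):
Peg 0: []
Peg 1: [4, 2, 1]
Peg 2: []
Peg 3: [3]

After move 4 (3->2):
Peg 0: []
Peg 1: [4, 2, 1]
Peg 2: [3]
Peg 3: []

After move 5 (1->2):
Peg 0: []
Peg 1: [4, 2]
Peg 2: [3, 1]
Peg 3: []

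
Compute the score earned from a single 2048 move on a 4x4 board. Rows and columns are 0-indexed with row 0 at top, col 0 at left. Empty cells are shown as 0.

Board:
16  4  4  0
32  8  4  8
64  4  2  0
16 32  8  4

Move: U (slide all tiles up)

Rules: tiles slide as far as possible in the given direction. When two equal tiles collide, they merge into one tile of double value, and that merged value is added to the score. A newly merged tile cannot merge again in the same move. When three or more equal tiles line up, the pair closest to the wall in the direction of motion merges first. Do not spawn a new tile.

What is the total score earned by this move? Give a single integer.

Answer: 8

Derivation:
Slide up:
col 0: [16, 32, 64, 16] -> [16, 32, 64, 16]  score +0 (running 0)
col 1: [4, 8, 4, 32] -> [4, 8, 4, 32]  score +0 (running 0)
col 2: [4, 4, 2, 8] -> [8, 2, 8, 0]  score +8 (running 8)
col 3: [0, 8, 0, 4] -> [8, 4, 0, 0]  score +0 (running 8)
Board after move:
16  4  8  8
32  8  2  4
64  4  8  0
16 32  0  0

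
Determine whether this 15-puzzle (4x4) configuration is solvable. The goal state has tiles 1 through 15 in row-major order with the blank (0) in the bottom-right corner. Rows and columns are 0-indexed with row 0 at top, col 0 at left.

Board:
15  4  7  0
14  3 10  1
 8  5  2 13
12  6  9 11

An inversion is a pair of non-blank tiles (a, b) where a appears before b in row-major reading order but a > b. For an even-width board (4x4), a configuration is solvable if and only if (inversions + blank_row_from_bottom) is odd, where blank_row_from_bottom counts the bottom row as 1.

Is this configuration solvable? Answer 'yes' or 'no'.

Answer: no

Derivation:
Inversions: 52
Blank is in row 0 (0-indexed from top), which is row 4 counting from the bottom (bottom = 1).
52 + 4 = 56, which is even, so the puzzle is not solvable.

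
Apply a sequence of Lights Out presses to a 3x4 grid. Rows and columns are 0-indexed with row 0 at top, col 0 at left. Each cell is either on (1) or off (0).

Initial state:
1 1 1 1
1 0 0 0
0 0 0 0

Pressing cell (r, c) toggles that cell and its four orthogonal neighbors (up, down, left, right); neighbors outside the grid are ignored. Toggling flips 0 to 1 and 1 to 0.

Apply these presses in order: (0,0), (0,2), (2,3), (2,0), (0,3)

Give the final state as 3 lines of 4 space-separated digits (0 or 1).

After press 1 at (0,0):
0 0 1 1
0 0 0 0
0 0 0 0

After press 2 at (0,2):
0 1 0 0
0 0 1 0
0 0 0 0

After press 3 at (2,3):
0 1 0 0
0 0 1 1
0 0 1 1

After press 4 at (2,0):
0 1 0 0
1 0 1 1
1 1 1 1

After press 5 at (0,3):
0 1 1 1
1 0 1 0
1 1 1 1

Answer: 0 1 1 1
1 0 1 0
1 1 1 1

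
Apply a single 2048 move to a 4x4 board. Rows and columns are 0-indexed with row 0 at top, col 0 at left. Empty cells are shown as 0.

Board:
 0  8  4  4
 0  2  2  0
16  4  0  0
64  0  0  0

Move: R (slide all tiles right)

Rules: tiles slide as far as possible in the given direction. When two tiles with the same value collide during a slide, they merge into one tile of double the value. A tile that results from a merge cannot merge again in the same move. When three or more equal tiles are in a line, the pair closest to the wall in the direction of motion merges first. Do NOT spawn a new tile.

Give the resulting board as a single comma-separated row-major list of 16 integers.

Slide right:
row 0: [0, 8, 4, 4] -> [0, 0, 8, 8]
row 1: [0, 2, 2, 0] -> [0, 0, 0, 4]
row 2: [16, 4, 0, 0] -> [0, 0, 16, 4]
row 3: [64, 0, 0, 0] -> [0, 0, 0, 64]

Answer: 0, 0, 8, 8, 0, 0, 0, 4, 0, 0, 16, 4, 0, 0, 0, 64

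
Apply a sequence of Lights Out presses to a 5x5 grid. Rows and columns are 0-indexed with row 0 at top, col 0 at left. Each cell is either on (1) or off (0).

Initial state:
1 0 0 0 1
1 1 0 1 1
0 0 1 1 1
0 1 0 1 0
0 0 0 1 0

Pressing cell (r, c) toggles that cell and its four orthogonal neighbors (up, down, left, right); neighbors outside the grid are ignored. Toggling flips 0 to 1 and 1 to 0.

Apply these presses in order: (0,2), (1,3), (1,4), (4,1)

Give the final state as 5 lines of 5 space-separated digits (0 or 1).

After press 1 at (0,2):
1 1 1 1 1
1 1 1 1 1
0 0 1 1 1
0 1 0 1 0
0 0 0 1 0

After press 2 at (1,3):
1 1 1 0 1
1 1 0 0 0
0 0 1 0 1
0 1 0 1 0
0 0 0 1 0

After press 3 at (1,4):
1 1 1 0 0
1 1 0 1 1
0 0 1 0 0
0 1 0 1 0
0 0 0 1 0

After press 4 at (4,1):
1 1 1 0 0
1 1 0 1 1
0 0 1 0 0
0 0 0 1 0
1 1 1 1 0

Answer: 1 1 1 0 0
1 1 0 1 1
0 0 1 0 0
0 0 0 1 0
1 1 1 1 0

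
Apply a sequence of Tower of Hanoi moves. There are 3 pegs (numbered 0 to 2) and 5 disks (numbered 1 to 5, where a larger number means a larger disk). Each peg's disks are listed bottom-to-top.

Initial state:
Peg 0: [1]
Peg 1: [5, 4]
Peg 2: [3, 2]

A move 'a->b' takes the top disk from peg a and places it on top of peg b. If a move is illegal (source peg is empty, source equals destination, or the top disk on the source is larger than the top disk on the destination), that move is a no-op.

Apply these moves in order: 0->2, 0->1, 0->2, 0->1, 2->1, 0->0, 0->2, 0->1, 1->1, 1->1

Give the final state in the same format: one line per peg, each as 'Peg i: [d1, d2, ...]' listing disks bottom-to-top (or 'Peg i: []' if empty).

Answer: Peg 0: []
Peg 1: [5, 4, 1]
Peg 2: [3, 2]

Derivation:
After move 1 (0->2):
Peg 0: []
Peg 1: [5, 4]
Peg 2: [3, 2, 1]

After move 2 (0->1):
Peg 0: []
Peg 1: [5, 4]
Peg 2: [3, 2, 1]

After move 3 (0->2):
Peg 0: []
Peg 1: [5, 4]
Peg 2: [3, 2, 1]

After move 4 (0->1):
Peg 0: []
Peg 1: [5, 4]
Peg 2: [3, 2, 1]

After move 5 (2->1):
Peg 0: []
Peg 1: [5, 4, 1]
Peg 2: [3, 2]

After move 6 (0->0):
Peg 0: []
Peg 1: [5, 4, 1]
Peg 2: [3, 2]

After move 7 (0->2):
Peg 0: []
Peg 1: [5, 4, 1]
Peg 2: [3, 2]

After move 8 (0->1):
Peg 0: []
Peg 1: [5, 4, 1]
Peg 2: [3, 2]

After move 9 (1->1):
Peg 0: []
Peg 1: [5, 4, 1]
Peg 2: [3, 2]

After move 10 (1->1):
Peg 0: []
Peg 1: [5, 4, 1]
Peg 2: [3, 2]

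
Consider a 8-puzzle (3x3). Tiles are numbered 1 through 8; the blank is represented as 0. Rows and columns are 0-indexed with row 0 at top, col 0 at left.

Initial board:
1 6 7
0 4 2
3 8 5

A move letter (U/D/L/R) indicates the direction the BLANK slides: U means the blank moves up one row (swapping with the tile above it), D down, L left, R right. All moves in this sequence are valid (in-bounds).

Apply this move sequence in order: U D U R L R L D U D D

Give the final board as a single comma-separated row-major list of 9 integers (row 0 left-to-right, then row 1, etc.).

Answer: 1, 6, 7, 3, 4, 2, 0, 8, 5

Derivation:
After move 1 (U):
0 6 7
1 4 2
3 8 5

After move 2 (D):
1 6 7
0 4 2
3 8 5

After move 3 (U):
0 6 7
1 4 2
3 8 5

After move 4 (R):
6 0 7
1 4 2
3 8 5

After move 5 (L):
0 6 7
1 4 2
3 8 5

After move 6 (R):
6 0 7
1 4 2
3 8 5

After move 7 (L):
0 6 7
1 4 2
3 8 5

After move 8 (D):
1 6 7
0 4 2
3 8 5

After move 9 (U):
0 6 7
1 4 2
3 8 5

After move 10 (D):
1 6 7
0 4 2
3 8 5

After move 11 (D):
1 6 7
3 4 2
0 8 5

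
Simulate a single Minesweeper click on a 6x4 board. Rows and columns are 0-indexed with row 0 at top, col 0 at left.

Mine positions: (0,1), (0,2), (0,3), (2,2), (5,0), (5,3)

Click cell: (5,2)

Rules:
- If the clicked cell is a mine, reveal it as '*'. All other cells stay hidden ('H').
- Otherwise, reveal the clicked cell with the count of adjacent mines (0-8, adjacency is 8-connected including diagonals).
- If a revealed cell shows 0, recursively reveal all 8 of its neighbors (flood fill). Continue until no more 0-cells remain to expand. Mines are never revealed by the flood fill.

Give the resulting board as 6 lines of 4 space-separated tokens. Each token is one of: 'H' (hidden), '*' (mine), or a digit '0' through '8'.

H H H H
H H H H
H H H H
H H H H
H H H H
H H 1 H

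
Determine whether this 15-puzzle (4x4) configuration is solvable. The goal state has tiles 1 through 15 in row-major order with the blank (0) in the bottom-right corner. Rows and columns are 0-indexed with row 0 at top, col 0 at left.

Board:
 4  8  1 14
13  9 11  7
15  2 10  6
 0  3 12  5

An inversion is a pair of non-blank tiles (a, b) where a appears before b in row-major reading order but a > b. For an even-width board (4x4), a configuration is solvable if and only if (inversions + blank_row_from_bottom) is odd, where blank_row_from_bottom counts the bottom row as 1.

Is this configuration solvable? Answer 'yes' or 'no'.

Answer: no

Derivation:
Inversions: 55
Blank is in row 3 (0-indexed from top), which is row 1 counting from the bottom (bottom = 1).
55 + 1 = 56, which is even, so the puzzle is not solvable.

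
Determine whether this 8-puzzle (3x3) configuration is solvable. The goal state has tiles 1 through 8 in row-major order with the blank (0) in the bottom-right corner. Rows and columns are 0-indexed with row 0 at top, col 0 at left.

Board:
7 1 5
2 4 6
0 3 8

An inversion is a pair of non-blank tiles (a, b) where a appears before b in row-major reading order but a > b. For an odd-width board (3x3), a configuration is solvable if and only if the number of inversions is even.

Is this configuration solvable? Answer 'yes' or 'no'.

Inversions (pairs i<j in row-major order where tile[i] > tile[j] > 0): 11
11 is odd, so the puzzle is not solvable.

Answer: no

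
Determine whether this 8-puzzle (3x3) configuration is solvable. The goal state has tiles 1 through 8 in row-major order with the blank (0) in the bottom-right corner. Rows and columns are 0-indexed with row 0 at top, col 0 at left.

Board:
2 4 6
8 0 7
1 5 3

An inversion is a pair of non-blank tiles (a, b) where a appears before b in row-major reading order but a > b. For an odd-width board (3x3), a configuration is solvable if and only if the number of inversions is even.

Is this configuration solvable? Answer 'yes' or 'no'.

Inversions (pairs i<j in row-major order where tile[i] > tile[j] > 0): 14
14 is even, so the puzzle is solvable.

Answer: yes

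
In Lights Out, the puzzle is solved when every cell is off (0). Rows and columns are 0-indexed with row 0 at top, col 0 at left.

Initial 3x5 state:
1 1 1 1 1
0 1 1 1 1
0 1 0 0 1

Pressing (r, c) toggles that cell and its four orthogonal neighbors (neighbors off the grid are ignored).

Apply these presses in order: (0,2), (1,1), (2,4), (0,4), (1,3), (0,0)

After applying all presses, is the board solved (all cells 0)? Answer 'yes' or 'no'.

Answer: yes

Derivation:
After press 1 at (0,2):
1 0 0 0 1
0 1 0 1 1
0 1 0 0 1

After press 2 at (1,1):
1 1 0 0 1
1 0 1 1 1
0 0 0 0 1

After press 3 at (2,4):
1 1 0 0 1
1 0 1 1 0
0 0 0 1 0

After press 4 at (0,4):
1 1 0 1 0
1 0 1 1 1
0 0 0 1 0

After press 5 at (1,3):
1 1 0 0 0
1 0 0 0 0
0 0 0 0 0

After press 6 at (0,0):
0 0 0 0 0
0 0 0 0 0
0 0 0 0 0

Lights still on: 0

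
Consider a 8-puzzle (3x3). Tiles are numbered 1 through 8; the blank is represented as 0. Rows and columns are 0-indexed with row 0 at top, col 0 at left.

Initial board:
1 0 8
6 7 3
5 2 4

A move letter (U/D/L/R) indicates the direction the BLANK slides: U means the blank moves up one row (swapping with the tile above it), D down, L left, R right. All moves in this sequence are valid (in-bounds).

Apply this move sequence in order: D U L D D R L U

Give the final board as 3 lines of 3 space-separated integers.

Answer: 6 1 8
0 7 3
5 2 4

Derivation:
After move 1 (D):
1 7 8
6 0 3
5 2 4

After move 2 (U):
1 0 8
6 7 3
5 2 4

After move 3 (L):
0 1 8
6 7 3
5 2 4

After move 4 (D):
6 1 8
0 7 3
5 2 4

After move 5 (D):
6 1 8
5 7 3
0 2 4

After move 6 (R):
6 1 8
5 7 3
2 0 4

After move 7 (L):
6 1 8
5 7 3
0 2 4

After move 8 (U):
6 1 8
0 7 3
5 2 4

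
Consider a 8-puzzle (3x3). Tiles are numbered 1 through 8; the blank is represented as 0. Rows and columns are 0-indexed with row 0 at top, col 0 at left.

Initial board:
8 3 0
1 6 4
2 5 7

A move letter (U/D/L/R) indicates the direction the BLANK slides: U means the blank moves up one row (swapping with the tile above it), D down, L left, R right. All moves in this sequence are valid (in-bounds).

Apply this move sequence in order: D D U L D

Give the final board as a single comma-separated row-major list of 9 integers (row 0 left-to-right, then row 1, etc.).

Answer: 8, 3, 4, 1, 5, 6, 2, 0, 7

Derivation:
After move 1 (D):
8 3 4
1 6 0
2 5 7

After move 2 (D):
8 3 4
1 6 7
2 5 0

After move 3 (U):
8 3 4
1 6 0
2 5 7

After move 4 (L):
8 3 4
1 0 6
2 5 7

After move 5 (D):
8 3 4
1 5 6
2 0 7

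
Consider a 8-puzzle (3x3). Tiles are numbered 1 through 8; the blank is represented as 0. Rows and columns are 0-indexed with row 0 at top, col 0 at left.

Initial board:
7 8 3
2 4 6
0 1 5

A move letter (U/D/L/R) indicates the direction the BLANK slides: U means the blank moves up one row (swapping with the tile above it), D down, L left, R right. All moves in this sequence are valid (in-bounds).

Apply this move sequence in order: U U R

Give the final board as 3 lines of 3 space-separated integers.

After move 1 (U):
7 8 3
0 4 6
2 1 5

After move 2 (U):
0 8 3
7 4 6
2 1 5

After move 3 (R):
8 0 3
7 4 6
2 1 5

Answer: 8 0 3
7 4 6
2 1 5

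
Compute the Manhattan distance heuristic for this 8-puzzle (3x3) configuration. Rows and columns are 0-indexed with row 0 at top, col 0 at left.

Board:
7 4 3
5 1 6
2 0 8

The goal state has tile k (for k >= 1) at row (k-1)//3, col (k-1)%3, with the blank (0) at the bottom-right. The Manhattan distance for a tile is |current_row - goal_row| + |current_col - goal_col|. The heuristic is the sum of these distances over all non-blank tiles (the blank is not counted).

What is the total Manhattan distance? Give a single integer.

Answer: 11

Derivation:
Tile 7: at (0,0), goal (2,0), distance |0-2|+|0-0| = 2
Tile 4: at (0,1), goal (1,0), distance |0-1|+|1-0| = 2
Tile 3: at (0,2), goal (0,2), distance |0-0|+|2-2| = 0
Tile 5: at (1,0), goal (1,1), distance |1-1|+|0-1| = 1
Tile 1: at (1,1), goal (0,0), distance |1-0|+|1-0| = 2
Tile 6: at (1,2), goal (1,2), distance |1-1|+|2-2| = 0
Tile 2: at (2,0), goal (0,1), distance |2-0|+|0-1| = 3
Tile 8: at (2,2), goal (2,1), distance |2-2|+|2-1| = 1
Sum: 2 + 2 + 0 + 1 + 2 + 0 + 3 + 1 = 11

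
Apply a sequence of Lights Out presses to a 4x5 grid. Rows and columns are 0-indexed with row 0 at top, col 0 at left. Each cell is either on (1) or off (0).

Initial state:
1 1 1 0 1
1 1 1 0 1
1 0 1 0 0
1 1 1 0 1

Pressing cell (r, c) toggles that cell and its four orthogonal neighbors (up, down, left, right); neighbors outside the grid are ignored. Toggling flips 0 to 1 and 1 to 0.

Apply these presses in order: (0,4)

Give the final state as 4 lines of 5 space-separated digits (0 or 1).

After press 1 at (0,4):
1 1 1 1 0
1 1 1 0 0
1 0 1 0 0
1 1 1 0 1

Answer: 1 1 1 1 0
1 1 1 0 0
1 0 1 0 0
1 1 1 0 1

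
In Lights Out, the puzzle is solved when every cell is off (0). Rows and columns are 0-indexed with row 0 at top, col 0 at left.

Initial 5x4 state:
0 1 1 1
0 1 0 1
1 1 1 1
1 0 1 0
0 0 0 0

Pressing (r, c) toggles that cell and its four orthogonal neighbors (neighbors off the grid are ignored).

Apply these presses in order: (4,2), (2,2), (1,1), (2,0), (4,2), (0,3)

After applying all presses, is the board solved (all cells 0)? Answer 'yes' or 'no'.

Answer: yes

Derivation:
After press 1 at (4,2):
0 1 1 1
0 1 0 1
1 1 1 1
1 0 0 0
0 1 1 1

After press 2 at (2,2):
0 1 1 1
0 1 1 1
1 0 0 0
1 0 1 0
0 1 1 1

After press 3 at (1,1):
0 0 1 1
1 0 0 1
1 1 0 0
1 0 1 0
0 1 1 1

After press 4 at (2,0):
0 0 1 1
0 0 0 1
0 0 0 0
0 0 1 0
0 1 1 1

After press 5 at (4,2):
0 0 1 1
0 0 0 1
0 0 0 0
0 0 0 0
0 0 0 0

After press 6 at (0,3):
0 0 0 0
0 0 0 0
0 0 0 0
0 0 0 0
0 0 0 0

Lights still on: 0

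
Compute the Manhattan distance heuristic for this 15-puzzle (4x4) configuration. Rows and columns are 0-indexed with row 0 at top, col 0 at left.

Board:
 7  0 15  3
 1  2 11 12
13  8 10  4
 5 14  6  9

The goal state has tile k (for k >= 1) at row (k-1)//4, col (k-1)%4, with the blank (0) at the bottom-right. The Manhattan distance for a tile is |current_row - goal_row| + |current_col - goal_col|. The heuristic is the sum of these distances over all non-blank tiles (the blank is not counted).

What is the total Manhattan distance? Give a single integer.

Answer: 27

Derivation:
Tile 7: (0,0)->(1,2) = 3
Tile 15: (0,2)->(3,2) = 3
Tile 3: (0,3)->(0,2) = 1
Tile 1: (1,0)->(0,0) = 1
Tile 2: (1,1)->(0,1) = 1
Tile 11: (1,2)->(2,2) = 1
Tile 12: (1,3)->(2,3) = 1
Tile 13: (2,0)->(3,0) = 1
Tile 8: (2,1)->(1,3) = 3
Tile 10: (2,2)->(2,1) = 1
Tile 4: (2,3)->(0,3) = 2
Tile 5: (3,0)->(1,0) = 2
Tile 14: (3,1)->(3,1) = 0
Tile 6: (3,2)->(1,1) = 3
Tile 9: (3,3)->(2,0) = 4
Sum: 3 + 3 + 1 + 1 + 1 + 1 + 1 + 1 + 3 + 1 + 2 + 2 + 0 + 3 + 4 = 27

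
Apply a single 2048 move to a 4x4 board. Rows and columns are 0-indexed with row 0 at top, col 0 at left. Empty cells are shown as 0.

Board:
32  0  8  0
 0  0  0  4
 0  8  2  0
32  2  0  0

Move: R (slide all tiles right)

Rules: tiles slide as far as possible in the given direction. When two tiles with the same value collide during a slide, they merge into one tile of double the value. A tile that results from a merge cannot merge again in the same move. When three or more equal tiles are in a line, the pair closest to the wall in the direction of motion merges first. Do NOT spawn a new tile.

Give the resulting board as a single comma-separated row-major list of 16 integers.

Slide right:
row 0: [32, 0, 8, 0] -> [0, 0, 32, 8]
row 1: [0, 0, 0, 4] -> [0, 0, 0, 4]
row 2: [0, 8, 2, 0] -> [0, 0, 8, 2]
row 3: [32, 2, 0, 0] -> [0, 0, 32, 2]

Answer: 0, 0, 32, 8, 0, 0, 0, 4, 0, 0, 8, 2, 0, 0, 32, 2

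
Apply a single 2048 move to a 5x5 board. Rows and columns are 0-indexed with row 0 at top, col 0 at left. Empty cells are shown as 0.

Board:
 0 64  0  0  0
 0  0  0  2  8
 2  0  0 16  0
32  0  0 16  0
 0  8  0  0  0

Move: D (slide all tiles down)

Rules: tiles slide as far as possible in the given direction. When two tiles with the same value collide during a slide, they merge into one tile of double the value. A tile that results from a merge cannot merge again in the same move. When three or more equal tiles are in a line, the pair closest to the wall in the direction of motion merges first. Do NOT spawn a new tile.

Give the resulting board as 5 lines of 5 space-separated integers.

Answer:  0  0  0  0  0
 0  0  0  0  0
 0  0  0  0  0
 2 64  0  2  0
32  8  0 32  8

Derivation:
Slide down:
col 0: [0, 0, 2, 32, 0] -> [0, 0, 0, 2, 32]
col 1: [64, 0, 0, 0, 8] -> [0, 0, 0, 64, 8]
col 2: [0, 0, 0, 0, 0] -> [0, 0, 0, 0, 0]
col 3: [0, 2, 16, 16, 0] -> [0, 0, 0, 2, 32]
col 4: [0, 8, 0, 0, 0] -> [0, 0, 0, 0, 8]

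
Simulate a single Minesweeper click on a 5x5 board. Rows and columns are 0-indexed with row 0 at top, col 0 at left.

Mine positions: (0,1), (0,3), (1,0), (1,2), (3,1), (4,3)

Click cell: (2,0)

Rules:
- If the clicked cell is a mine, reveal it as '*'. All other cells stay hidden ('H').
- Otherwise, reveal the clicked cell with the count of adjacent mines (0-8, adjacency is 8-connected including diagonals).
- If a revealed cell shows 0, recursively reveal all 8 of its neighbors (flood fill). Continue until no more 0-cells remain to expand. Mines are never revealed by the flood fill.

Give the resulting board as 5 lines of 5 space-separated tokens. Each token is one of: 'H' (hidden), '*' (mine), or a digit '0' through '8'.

H H H H H
H H H H H
2 H H H H
H H H H H
H H H H H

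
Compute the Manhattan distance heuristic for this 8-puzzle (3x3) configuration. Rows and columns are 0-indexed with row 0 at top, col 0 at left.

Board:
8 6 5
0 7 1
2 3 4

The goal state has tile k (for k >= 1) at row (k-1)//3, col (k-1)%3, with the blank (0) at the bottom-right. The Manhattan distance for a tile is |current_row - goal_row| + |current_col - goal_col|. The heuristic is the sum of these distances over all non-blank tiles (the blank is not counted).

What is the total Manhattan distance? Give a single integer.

Tile 8: (0,0)->(2,1) = 3
Tile 6: (0,1)->(1,2) = 2
Tile 5: (0,2)->(1,1) = 2
Tile 7: (1,1)->(2,0) = 2
Tile 1: (1,2)->(0,0) = 3
Tile 2: (2,0)->(0,1) = 3
Tile 3: (2,1)->(0,2) = 3
Tile 4: (2,2)->(1,0) = 3
Sum: 3 + 2 + 2 + 2 + 3 + 3 + 3 + 3 = 21

Answer: 21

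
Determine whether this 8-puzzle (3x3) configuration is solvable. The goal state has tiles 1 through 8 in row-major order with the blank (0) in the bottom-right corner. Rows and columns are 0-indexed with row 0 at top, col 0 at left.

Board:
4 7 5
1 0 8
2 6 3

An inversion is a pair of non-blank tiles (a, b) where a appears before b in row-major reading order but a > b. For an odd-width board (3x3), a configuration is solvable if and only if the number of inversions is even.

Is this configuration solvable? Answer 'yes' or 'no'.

Inversions (pairs i<j in row-major order where tile[i] > tile[j] > 0): 15
15 is odd, so the puzzle is not solvable.

Answer: no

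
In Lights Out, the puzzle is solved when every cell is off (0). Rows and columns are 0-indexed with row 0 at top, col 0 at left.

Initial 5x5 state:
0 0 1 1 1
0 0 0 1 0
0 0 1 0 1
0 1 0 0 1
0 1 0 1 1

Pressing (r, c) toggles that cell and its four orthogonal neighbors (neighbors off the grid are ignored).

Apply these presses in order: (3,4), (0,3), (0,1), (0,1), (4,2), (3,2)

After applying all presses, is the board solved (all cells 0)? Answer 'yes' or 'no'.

Answer: yes

Derivation:
After press 1 at (3,4):
0 0 1 1 1
0 0 0 1 0
0 0 1 0 0
0 1 0 1 0
0 1 0 1 0

After press 2 at (0,3):
0 0 0 0 0
0 0 0 0 0
0 0 1 0 0
0 1 0 1 0
0 1 0 1 0

After press 3 at (0,1):
1 1 1 0 0
0 1 0 0 0
0 0 1 0 0
0 1 0 1 0
0 1 0 1 0

After press 4 at (0,1):
0 0 0 0 0
0 0 0 0 0
0 0 1 0 0
0 1 0 1 0
0 1 0 1 0

After press 5 at (4,2):
0 0 0 0 0
0 0 0 0 0
0 0 1 0 0
0 1 1 1 0
0 0 1 0 0

After press 6 at (3,2):
0 0 0 0 0
0 0 0 0 0
0 0 0 0 0
0 0 0 0 0
0 0 0 0 0

Lights still on: 0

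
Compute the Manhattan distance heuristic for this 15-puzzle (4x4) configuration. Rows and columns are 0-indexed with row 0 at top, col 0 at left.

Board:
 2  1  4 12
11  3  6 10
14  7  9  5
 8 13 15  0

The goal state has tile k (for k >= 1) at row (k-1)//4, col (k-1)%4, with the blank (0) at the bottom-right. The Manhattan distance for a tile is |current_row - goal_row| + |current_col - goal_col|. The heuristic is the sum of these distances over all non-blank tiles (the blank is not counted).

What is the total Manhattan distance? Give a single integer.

Answer: 30

Derivation:
Tile 2: (0,0)->(0,1) = 1
Tile 1: (0,1)->(0,0) = 1
Tile 4: (0,2)->(0,3) = 1
Tile 12: (0,3)->(2,3) = 2
Tile 11: (1,0)->(2,2) = 3
Tile 3: (1,1)->(0,2) = 2
Tile 6: (1,2)->(1,1) = 1
Tile 10: (1,3)->(2,1) = 3
Tile 14: (2,0)->(3,1) = 2
Tile 7: (2,1)->(1,2) = 2
Tile 9: (2,2)->(2,0) = 2
Tile 5: (2,3)->(1,0) = 4
Tile 8: (3,0)->(1,3) = 5
Tile 13: (3,1)->(3,0) = 1
Tile 15: (3,2)->(3,2) = 0
Sum: 1 + 1 + 1 + 2 + 3 + 2 + 1 + 3 + 2 + 2 + 2 + 4 + 5 + 1 + 0 = 30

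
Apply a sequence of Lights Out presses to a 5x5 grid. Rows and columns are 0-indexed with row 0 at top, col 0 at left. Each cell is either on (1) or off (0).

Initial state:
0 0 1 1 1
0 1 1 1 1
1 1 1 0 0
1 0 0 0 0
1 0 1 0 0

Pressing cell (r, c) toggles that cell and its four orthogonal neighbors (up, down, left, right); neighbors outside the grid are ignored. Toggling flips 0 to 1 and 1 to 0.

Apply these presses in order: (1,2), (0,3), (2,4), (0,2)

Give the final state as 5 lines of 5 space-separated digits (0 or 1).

After press 1 at (1,2):
0 0 0 1 1
0 0 0 0 1
1 1 0 0 0
1 0 0 0 0
1 0 1 0 0

After press 2 at (0,3):
0 0 1 0 0
0 0 0 1 1
1 1 0 0 0
1 0 0 0 0
1 0 1 0 0

After press 3 at (2,4):
0 0 1 0 0
0 0 0 1 0
1 1 0 1 1
1 0 0 0 1
1 0 1 0 0

After press 4 at (0,2):
0 1 0 1 0
0 0 1 1 0
1 1 0 1 1
1 0 0 0 1
1 0 1 0 0

Answer: 0 1 0 1 0
0 0 1 1 0
1 1 0 1 1
1 0 0 0 1
1 0 1 0 0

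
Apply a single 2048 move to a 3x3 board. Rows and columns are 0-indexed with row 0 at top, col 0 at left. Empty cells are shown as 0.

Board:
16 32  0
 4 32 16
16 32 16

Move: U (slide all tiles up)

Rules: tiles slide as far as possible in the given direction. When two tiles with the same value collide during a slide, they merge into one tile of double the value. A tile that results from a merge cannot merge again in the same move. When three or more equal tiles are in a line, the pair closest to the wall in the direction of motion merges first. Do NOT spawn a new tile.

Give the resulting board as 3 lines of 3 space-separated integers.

Answer: 16 64 32
 4 32  0
16  0  0

Derivation:
Slide up:
col 0: [16, 4, 16] -> [16, 4, 16]
col 1: [32, 32, 32] -> [64, 32, 0]
col 2: [0, 16, 16] -> [32, 0, 0]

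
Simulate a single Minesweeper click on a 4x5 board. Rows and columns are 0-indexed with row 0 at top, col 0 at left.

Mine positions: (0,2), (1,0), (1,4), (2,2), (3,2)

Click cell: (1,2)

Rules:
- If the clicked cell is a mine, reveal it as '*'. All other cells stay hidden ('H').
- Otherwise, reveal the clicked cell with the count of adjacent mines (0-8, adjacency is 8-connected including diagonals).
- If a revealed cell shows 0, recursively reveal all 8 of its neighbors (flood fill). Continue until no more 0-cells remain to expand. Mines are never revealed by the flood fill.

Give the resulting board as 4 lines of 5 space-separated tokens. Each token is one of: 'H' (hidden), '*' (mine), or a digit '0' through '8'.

H H H H H
H H 2 H H
H H H H H
H H H H H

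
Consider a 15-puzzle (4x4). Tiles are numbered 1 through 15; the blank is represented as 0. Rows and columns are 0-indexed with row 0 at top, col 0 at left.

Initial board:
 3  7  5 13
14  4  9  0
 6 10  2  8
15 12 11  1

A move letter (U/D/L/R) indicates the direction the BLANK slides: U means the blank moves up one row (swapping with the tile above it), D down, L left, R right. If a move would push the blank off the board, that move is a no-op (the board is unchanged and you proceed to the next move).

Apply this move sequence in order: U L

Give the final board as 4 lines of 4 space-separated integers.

After move 1 (U):
 3  7  5  0
14  4  9 13
 6 10  2  8
15 12 11  1

After move 2 (L):
 3  7  0  5
14  4  9 13
 6 10  2  8
15 12 11  1

Answer:  3  7  0  5
14  4  9 13
 6 10  2  8
15 12 11  1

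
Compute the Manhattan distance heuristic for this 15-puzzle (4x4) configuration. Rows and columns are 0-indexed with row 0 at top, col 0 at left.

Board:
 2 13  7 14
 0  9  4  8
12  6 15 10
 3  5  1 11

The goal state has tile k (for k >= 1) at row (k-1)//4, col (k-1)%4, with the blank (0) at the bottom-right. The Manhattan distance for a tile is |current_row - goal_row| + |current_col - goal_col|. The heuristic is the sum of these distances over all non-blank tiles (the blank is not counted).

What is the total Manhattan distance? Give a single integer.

Answer: 37

Derivation:
Tile 2: (0,0)->(0,1) = 1
Tile 13: (0,1)->(3,0) = 4
Tile 7: (0,2)->(1,2) = 1
Tile 14: (0,3)->(3,1) = 5
Tile 9: (1,1)->(2,0) = 2
Tile 4: (1,2)->(0,3) = 2
Tile 8: (1,3)->(1,3) = 0
Tile 12: (2,0)->(2,3) = 3
Tile 6: (2,1)->(1,1) = 1
Tile 15: (2,2)->(3,2) = 1
Tile 10: (2,3)->(2,1) = 2
Tile 3: (3,0)->(0,2) = 5
Tile 5: (3,1)->(1,0) = 3
Tile 1: (3,2)->(0,0) = 5
Tile 11: (3,3)->(2,2) = 2
Sum: 1 + 4 + 1 + 5 + 2 + 2 + 0 + 3 + 1 + 1 + 2 + 5 + 3 + 5 + 2 = 37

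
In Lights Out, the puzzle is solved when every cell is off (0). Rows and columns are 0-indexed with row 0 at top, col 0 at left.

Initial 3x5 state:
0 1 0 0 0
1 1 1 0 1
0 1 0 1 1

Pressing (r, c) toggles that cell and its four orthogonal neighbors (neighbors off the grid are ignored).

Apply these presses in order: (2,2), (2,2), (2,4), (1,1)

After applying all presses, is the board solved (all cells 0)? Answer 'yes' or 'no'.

After press 1 at (2,2):
0 1 0 0 0
1 1 0 0 1
0 0 1 0 1

After press 2 at (2,2):
0 1 0 0 0
1 1 1 0 1
0 1 0 1 1

After press 3 at (2,4):
0 1 0 0 0
1 1 1 0 0
0 1 0 0 0

After press 4 at (1,1):
0 0 0 0 0
0 0 0 0 0
0 0 0 0 0

Lights still on: 0

Answer: yes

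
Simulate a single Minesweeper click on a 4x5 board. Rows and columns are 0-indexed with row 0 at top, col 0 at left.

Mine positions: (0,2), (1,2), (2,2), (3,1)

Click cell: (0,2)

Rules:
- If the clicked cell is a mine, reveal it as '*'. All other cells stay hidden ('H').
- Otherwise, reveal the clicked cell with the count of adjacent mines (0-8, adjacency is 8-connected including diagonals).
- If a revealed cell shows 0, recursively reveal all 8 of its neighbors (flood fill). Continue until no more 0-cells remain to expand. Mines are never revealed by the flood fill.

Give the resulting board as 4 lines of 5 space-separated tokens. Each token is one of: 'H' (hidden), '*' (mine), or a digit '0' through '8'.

H H * H H
H H H H H
H H H H H
H H H H H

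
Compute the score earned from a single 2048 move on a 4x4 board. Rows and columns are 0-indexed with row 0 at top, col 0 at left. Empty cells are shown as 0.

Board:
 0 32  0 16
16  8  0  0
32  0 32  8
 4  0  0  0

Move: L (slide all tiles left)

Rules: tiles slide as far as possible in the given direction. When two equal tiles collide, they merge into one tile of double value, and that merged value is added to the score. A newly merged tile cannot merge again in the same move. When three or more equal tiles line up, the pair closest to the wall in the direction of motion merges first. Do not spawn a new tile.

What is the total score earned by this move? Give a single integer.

Slide left:
row 0: [0, 32, 0, 16] -> [32, 16, 0, 0]  score +0 (running 0)
row 1: [16, 8, 0, 0] -> [16, 8, 0, 0]  score +0 (running 0)
row 2: [32, 0, 32, 8] -> [64, 8, 0, 0]  score +64 (running 64)
row 3: [4, 0, 0, 0] -> [4, 0, 0, 0]  score +0 (running 64)
Board after move:
32 16  0  0
16  8  0  0
64  8  0  0
 4  0  0  0

Answer: 64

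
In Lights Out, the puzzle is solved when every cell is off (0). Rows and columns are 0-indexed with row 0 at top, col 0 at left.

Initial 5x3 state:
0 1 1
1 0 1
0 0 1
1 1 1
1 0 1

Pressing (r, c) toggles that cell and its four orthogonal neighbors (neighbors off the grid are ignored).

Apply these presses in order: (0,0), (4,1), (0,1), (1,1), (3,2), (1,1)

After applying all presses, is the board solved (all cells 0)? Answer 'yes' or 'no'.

After press 1 at (0,0):
1 0 1
0 0 1
0 0 1
1 1 1
1 0 1

After press 2 at (4,1):
1 0 1
0 0 1
0 0 1
1 0 1
0 1 0

After press 3 at (0,1):
0 1 0
0 1 1
0 0 1
1 0 1
0 1 0

After press 4 at (1,1):
0 0 0
1 0 0
0 1 1
1 0 1
0 1 0

After press 5 at (3,2):
0 0 0
1 0 0
0 1 0
1 1 0
0 1 1

After press 6 at (1,1):
0 1 0
0 1 1
0 0 0
1 1 0
0 1 1

Lights still on: 7

Answer: no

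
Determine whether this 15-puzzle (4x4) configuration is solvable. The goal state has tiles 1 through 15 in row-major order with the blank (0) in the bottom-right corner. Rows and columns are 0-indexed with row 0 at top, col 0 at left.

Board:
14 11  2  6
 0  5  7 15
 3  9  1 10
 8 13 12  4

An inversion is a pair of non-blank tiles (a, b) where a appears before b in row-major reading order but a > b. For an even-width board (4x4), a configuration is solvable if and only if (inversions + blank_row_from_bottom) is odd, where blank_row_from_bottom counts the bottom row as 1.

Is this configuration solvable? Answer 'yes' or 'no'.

Answer: yes

Derivation:
Inversions: 52
Blank is in row 1 (0-indexed from top), which is row 3 counting from the bottom (bottom = 1).
52 + 3 = 55, which is odd, so the puzzle is solvable.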